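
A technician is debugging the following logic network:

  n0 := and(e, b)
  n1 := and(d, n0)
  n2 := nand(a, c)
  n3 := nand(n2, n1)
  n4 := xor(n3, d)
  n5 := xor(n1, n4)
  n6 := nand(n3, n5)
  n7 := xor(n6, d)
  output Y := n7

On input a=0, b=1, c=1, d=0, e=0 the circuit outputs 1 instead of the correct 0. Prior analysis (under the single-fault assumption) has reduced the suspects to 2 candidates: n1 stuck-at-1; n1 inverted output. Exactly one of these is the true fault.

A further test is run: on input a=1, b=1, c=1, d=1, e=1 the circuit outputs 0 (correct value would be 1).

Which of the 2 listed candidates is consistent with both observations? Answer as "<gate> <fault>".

Evaluate each candidate on input a=1, b=1, c=1, d=1, e=1:
  n1 stuck-at-1: n0=1, n1=1 [stuck-at-1], n2=0, n3=1, n4=0, n5=1, n6=0, n7=1 → 1 — eliminated
  n1 inverted output: n0=1, n1=0 [inverted output], n2=0, n3=1, n4=0, n5=0, n6=1, n7=0 → 0 — matches
Only n1 inverted output reproduces the observed 0.

n1 inverted output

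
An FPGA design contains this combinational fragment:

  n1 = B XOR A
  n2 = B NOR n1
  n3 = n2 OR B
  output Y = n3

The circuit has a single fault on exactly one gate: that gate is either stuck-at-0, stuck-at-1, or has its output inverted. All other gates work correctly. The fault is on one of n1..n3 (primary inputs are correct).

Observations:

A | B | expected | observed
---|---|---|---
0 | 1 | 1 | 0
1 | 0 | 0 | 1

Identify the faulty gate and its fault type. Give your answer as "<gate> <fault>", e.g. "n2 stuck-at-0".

Fault-free values for test 1 (A=0, B=1): n1=1, n2=0, n3=1, giving Y=1. Observed 0.
Test 1: faults giving observed 0 are {n3 stuck-at-0, n3 inverted output}.
Test 2 (A=1, B=0): fault-free n1=1, n2=0, n3=0 → 0; observed 1. Eliminates n3 stuck-at-0.
Only n3 inverted output is consistent with every test.

n3 inverted output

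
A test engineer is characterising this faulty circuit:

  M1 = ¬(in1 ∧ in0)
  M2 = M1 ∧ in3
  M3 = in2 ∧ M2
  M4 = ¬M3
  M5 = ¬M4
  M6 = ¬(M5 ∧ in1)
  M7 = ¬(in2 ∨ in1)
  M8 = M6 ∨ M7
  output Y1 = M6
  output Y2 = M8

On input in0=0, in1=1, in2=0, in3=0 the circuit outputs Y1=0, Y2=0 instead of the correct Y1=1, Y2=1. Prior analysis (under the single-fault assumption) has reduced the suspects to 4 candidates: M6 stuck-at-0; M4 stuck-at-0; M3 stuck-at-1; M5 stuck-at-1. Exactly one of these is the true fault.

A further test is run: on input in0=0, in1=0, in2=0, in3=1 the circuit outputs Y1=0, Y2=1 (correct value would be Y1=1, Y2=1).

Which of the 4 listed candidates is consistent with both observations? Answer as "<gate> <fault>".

M6 stuck-at-0

Evaluate each candidate on input in0=0, in1=0, in2=0, in3=1:
  M6 stuck-at-0: M1=1, M2=1, M3=0, M4=1, M5=0, M6=0 [stuck-at-0], M7=1, M8=1 → Y1=0, Y2=1 — matches
  M4 stuck-at-0: M1=1, M2=1, M3=0, M4=0 [stuck-at-0], M5=1, M6=1, M7=1, M8=1 → Y1=1, Y2=1 — eliminated
  M3 stuck-at-1: M1=1, M2=1, M3=1 [stuck-at-1], M4=0, M5=1, M6=1, M7=1, M8=1 → Y1=1, Y2=1 — eliminated
  M5 stuck-at-1: M1=1, M2=1, M3=0, M4=1, M5=1 [stuck-at-1], M6=1, M7=1, M8=1 → Y1=1, Y2=1 — eliminated
Only M6 stuck-at-0 reproduces the observed Y1=0, Y2=1.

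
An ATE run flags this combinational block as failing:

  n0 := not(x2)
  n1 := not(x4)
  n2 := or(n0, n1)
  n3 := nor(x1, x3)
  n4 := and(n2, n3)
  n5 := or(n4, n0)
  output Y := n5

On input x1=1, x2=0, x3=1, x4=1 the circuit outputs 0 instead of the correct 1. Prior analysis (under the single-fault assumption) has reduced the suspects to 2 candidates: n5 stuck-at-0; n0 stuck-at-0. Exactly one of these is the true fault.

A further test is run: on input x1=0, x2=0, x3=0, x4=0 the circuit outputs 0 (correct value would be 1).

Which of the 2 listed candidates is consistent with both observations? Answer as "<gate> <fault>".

Evaluate each candidate on input x1=0, x2=0, x3=0, x4=0:
  n5 stuck-at-0: n0=1, n1=1, n2=1, n3=1, n4=1, n5=0 [stuck-at-0] → 0 — matches
  n0 stuck-at-0: n0=0 [stuck-at-0], n1=1, n2=1, n3=1, n4=1, n5=1 → 1 — eliminated
Only n5 stuck-at-0 reproduces the observed 0.

n5 stuck-at-0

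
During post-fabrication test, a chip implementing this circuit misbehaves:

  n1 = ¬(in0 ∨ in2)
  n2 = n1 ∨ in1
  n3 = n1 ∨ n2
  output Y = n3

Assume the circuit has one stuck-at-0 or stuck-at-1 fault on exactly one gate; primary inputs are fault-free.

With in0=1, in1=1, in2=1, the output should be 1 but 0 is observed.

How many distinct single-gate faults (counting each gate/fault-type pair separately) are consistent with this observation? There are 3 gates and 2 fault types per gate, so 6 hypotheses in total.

Fault-free: n1=0, n2=1, n3=1 → 1. Observed 0.
  n1 stuck-at-0: output 1 ✗
  n1 stuck-at-1: output 1 ✗
  n2 stuck-at-0: output 0 ✓
  n2 stuck-at-1: output 1 ✗
  n3 stuck-at-0: output 0 ✓
  n3 stuck-at-1: output 1 ✗
Consistent faults: {n2 stuck-at-0, n3 stuck-at-0} — 2 in all.

2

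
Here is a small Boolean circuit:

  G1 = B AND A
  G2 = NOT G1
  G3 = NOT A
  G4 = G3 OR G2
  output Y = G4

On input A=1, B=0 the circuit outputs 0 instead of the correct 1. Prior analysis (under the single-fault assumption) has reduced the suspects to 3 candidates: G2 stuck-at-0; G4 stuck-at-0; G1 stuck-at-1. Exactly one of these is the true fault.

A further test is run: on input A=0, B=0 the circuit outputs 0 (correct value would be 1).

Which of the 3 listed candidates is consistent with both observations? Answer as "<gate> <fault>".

Evaluate each candidate on input A=0, B=0:
  G2 stuck-at-0: G1=0, G2=0 [stuck-at-0], G3=1, G4=1 → 1 — eliminated
  G4 stuck-at-0: G1=0, G2=1, G3=1, G4=0 [stuck-at-0] → 0 — matches
  G1 stuck-at-1: G1=1 [stuck-at-1], G2=0, G3=1, G4=1 → 1 — eliminated
Only G4 stuck-at-0 reproduces the observed 0.

G4 stuck-at-0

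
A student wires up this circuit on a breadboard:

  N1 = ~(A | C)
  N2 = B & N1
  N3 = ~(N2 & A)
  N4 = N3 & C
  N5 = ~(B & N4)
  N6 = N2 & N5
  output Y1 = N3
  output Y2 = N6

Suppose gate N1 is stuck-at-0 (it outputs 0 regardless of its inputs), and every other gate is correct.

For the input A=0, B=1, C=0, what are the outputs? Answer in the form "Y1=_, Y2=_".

Y1=1, Y2=0

Propagate with N1 forced: N1=0 [stuck-at-0], N2=0, N3=1, N4=0, N5=1, N6=0.
So the outputs are Y1=1, Y2=0. (Without the fault they would be Y1=1, Y2=1.)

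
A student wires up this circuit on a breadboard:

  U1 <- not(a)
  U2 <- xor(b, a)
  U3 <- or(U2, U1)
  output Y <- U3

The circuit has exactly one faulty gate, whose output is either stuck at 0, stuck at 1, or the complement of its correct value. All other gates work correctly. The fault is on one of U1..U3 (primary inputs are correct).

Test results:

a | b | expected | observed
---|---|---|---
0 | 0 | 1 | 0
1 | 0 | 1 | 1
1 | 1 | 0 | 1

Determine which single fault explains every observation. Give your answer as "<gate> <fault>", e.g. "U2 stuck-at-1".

U1 inverted output

Fault-free values for test 1 (a=0, b=0): U1=1, U2=0, U3=1, giving Y=1. Observed 0.
Test 1: faults giving observed 0 are {U1 stuck-at-0, U1 inverted output, U3 stuck-at-0, U3 inverted output}.
Test 2 (a=1, b=0): fault-free U1=0, U2=1, U3=1 → 1; observed 1. Eliminates U3 stuck-at-0, U3 inverted output.
Test 3 (a=1, b=1): fault-free U1=0, U2=0, U3=0 → 0; observed 1. Eliminates U1 stuck-at-0.
Only U1 inverted output is consistent with every test.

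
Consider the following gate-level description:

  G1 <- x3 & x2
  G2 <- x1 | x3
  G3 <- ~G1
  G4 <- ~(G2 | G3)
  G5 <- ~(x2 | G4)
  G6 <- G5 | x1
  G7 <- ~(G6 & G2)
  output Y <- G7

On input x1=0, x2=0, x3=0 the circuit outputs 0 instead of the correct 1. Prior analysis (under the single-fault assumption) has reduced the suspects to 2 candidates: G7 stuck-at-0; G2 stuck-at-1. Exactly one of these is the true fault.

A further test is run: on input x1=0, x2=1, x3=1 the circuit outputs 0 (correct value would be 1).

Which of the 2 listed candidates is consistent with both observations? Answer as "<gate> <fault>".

G7 stuck-at-0

Evaluate each candidate on input x1=0, x2=1, x3=1:
  G7 stuck-at-0: G1=1, G2=1, G3=0, G4=0, G5=0, G6=0, G7=0 [stuck-at-0] → 0 — matches
  G2 stuck-at-1: G1=1, G2=1 [stuck-at-1], G3=0, G4=0, G5=0, G6=0, G7=1 → 1 — eliminated
Only G7 stuck-at-0 reproduces the observed 0.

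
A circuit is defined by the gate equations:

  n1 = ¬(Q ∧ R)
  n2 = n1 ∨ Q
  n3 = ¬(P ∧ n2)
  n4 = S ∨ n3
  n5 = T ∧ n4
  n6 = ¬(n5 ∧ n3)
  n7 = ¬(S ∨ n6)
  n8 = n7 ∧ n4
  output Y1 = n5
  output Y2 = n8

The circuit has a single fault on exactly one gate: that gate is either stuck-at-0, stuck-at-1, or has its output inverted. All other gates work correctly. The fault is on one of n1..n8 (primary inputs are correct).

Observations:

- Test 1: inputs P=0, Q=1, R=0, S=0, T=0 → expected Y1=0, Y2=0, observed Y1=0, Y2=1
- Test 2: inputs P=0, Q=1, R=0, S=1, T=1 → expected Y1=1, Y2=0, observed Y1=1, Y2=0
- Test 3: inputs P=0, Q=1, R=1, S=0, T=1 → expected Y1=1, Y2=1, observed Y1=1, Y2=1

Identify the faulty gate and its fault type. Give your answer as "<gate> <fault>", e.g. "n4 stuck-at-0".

Fault-free values for test 1 (P=0, Q=1, R=0, S=0, T=0): n1=1, n2=1, n3=1, n4=1, n5=0, n6=1, n7=0, n8=0, giving Y1=0, Y2=0. Observed Y1=0, Y2=1.
Test 1: faults giving observed Y1=0, Y2=1 are {n6 stuck-at-0, n6 inverted output, n7 stuck-at-1, n7 inverted output, n8 stuck-at-1, n8 inverted output}.
Test 2 (P=0, Q=1, R=0, S=1, T=1): fault-free n1=1, n2=1, n3=1, n4=1, n5=1, n6=0, n7=0, n8=0 → Y1=1, Y2=0; observed Y1=1, Y2=0. Eliminates n7 stuck-at-1, n7 inverted output, n8 stuck-at-1, n8 inverted output.
Test 3 (P=0, Q=1, R=1, S=0, T=1): fault-free n1=0, n2=1, n3=1, n4=1, n5=1, n6=0, n7=1, n8=1 → Y1=1, Y2=1; observed Y1=1, Y2=1. Eliminates n6 inverted output.
Only n6 stuck-at-0 is consistent with every test.

n6 stuck-at-0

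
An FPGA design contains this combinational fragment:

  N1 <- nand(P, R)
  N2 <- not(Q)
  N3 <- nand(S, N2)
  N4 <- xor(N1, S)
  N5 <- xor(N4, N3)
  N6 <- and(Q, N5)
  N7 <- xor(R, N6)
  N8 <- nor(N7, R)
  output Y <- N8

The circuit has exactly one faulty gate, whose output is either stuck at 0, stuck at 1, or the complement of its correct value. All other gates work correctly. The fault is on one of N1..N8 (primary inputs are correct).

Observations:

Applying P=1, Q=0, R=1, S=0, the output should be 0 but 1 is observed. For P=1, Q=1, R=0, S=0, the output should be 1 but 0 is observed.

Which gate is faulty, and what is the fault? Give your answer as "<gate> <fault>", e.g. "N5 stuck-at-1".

Fault-free values for test 1 (P=1, Q=0, R=1, S=0): N1=0, N2=1, N3=1, N4=0, N5=1, N6=0, N7=1, N8=0, giving Y=0. Observed 1.
Test 1: faults giving observed 1 are {N8 stuck-at-1, N8 inverted output}.
Test 2 (P=1, Q=1, R=0, S=0): fault-free N1=1, N2=0, N3=1, N4=1, N5=0, N6=0, N7=0, N8=1 → 1; observed 0. Eliminates N8 stuck-at-1.
Only N8 inverted output is consistent with every test.

N8 inverted output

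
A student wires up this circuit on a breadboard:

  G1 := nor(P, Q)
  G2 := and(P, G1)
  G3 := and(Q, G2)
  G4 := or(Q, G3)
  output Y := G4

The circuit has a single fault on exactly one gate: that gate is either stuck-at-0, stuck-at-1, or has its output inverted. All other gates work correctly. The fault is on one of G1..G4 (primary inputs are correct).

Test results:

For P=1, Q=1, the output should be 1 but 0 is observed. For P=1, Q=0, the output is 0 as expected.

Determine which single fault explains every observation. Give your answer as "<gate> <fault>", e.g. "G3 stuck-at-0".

G4 stuck-at-0

Fault-free values for test 1 (P=1, Q=1): G1=0, G2=0, G3=0, G4=1, giving Y=1. Observed 0.
Test 1: faults giving observed 0 are {G4 stuck-at-0, G4 inverted output}.
Test 2 (P=1, Q=0): fault-free G1=0, G2=0, G3=0, G4=0 → 0; observed 0. Eliminates G4 inverted output.
Only G4 stuck-at-0 is consistent with every test.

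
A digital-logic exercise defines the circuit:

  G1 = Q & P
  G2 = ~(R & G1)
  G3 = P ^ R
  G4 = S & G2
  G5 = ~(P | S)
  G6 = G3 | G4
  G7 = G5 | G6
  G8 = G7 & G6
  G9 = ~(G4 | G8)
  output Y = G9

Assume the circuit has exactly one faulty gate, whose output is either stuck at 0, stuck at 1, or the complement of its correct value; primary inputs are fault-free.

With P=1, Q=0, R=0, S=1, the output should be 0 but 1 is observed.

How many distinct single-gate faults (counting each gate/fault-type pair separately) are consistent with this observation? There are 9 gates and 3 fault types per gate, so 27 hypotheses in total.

Fault-free: G1=0, G2=1, G3=1, G4=1, G5=0, G6=1, G7=1, G8=1, G9=0 → 0. Observed 1.
  G1: none of the 3 fault types match ✗
  G2: none of the 3 fault types match ✗
  G3: none of the 3 fault types match ✗
  G4: none of the 3 fault types match ✗
  G5: none of the 3 fault types match ✗
  G6: none of the 3 fault types match ✗
  G7: none of the 3 fault types match ✗
  G8: none of the 3 fault types match ✗
  G9: stuck-at-1, inverted output ✓; others ✗
Consistent faults: {G9 stuck-at-1, G9 inverted output} — 2 in all.

2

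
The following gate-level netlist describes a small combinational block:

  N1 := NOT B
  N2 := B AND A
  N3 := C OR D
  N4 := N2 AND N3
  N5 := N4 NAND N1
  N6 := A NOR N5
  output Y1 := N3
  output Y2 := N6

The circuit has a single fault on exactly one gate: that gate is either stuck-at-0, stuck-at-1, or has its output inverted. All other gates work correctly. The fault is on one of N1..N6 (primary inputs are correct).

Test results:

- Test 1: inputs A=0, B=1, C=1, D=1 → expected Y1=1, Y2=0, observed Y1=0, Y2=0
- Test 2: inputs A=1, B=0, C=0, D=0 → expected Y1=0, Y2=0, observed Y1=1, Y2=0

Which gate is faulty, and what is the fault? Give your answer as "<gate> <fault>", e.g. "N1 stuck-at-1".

N3 inverted output

Fault-free values for test 1 (A=0, B=1, C=1, D=1): N1=0, N2=0, N3=1, N4=0, N5=1, N6=0, giving Y1=1, Y2=0. Observed Y1=0, Y2=0.
Test 1: faults giving observed Y1=0, Y2=0 are {N3 stuck-at-0, N3 inverted output}.
Test 2 (A=1, B=0, C=0, D=0): fault-free N1=1, N2=0, N3=0, N4=0, N5=1, N6=0 → Y1=0, Y2=0; observed Y1=1, Y2=0. Eliminates N3 stuck-at-0.
Only N3 inverted output is consistent with every test.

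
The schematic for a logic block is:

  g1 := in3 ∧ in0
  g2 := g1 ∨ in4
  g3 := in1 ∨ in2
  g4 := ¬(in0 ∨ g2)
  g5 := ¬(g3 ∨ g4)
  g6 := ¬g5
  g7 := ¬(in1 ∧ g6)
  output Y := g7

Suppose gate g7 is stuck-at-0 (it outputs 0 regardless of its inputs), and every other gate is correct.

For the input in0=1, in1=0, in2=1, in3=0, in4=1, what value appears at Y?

Propagate with g7 forced: g1=0, g2=1, g3=1, g4=0, g5=0, g6=1, g7=0 [stuck-at-0].
So Y = 0. (Without the fault it would be 1.)

0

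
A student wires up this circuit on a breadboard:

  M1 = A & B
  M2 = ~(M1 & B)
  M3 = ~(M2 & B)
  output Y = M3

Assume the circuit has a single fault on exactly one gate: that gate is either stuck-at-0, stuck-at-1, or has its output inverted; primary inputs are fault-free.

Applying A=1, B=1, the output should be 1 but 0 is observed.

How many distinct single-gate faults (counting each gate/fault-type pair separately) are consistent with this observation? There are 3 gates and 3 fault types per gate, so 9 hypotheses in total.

6

Fault-free: M1=1, M2=0, M3=1 → 1. Observed 0.
  M1 stuck-at-0: output 0 ✓
  M1 stuck-at-1: output 1 ✗
  M1 inverted output: output 0 ✓
  M2 stuck-at-0: output 1 ✗
  M2 stuck-at-1: output 0 ✓
  M2 inverted output: output 0 ✓
  M3 stuck-at-0: output 0 ✓
  M3 stuck-at-1: output 1 ✗
  M3 inverted output: output 0 ✓
Consistent faults: {M1 stuck-at-0, M1 inverted output, M2 stuck-at-1, M2 inverted output, M3 stuck-at-0, M3 inverted output} — 6 in all.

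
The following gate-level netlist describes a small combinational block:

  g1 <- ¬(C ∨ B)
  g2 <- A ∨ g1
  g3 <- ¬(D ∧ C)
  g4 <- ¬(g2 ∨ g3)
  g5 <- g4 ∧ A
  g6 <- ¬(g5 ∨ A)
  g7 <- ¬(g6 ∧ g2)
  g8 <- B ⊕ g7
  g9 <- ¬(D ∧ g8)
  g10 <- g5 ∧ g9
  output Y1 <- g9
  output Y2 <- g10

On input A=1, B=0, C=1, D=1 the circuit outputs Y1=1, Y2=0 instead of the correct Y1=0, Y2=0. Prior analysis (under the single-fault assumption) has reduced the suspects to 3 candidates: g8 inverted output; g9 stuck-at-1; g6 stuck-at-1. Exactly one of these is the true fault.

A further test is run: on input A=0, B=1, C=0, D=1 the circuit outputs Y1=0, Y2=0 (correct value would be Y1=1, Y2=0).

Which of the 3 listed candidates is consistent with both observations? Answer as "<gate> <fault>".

g8 inverted output

Evaluate each candidate on input A=0, B=1, C=0, D=1:
  g8 inverted output: g1=0, g2=0, g3=1, g4=0, g5=0, g6=1, g7=1, g8=1 [inverted output], g9=0, g10=0 → Y1=0, Y2=0 — matches
  g9 stuck-at-1: g1=0, g2=0, g3=1, g4=0, g5=0, g6=1, g7=1, g8=0, g9=1 [stuck-at-1], g10=0 → Y1=1, Y2=0 — eliminated
  g6 stuck-at-1: g1=0, g2=0, g3=1, g4=0, g5=0, g6=1 [stuck-at-1], g7=1, g8=0, g9=1, g10=0 → Y1=1, Y2=0 — eliminated
Only g8 inverted output reproduces the observed Y1=0, Y2=0.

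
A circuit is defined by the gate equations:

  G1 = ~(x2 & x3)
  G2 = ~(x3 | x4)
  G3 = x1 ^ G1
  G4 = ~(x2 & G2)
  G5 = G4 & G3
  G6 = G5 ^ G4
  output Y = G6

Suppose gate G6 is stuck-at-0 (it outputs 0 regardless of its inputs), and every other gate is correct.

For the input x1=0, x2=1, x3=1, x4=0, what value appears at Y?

Propagate with G6 forced: G1=0, G2=0, G3=0, G4=1, G5=0, G6=0 [stuck-at-0].
So Y = 0. (Without the fault it would be 1.)

0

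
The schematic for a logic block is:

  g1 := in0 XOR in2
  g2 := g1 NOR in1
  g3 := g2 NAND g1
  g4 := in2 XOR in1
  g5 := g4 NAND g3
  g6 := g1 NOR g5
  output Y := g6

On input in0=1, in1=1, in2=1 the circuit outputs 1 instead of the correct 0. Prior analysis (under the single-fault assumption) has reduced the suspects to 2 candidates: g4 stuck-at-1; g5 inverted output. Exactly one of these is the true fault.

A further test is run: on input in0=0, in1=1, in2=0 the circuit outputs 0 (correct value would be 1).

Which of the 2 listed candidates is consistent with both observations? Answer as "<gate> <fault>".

g5 inverted output

Evaluate each candidate on input in0=0, in1=1, in2=0:
  g4 stuck-at-1: g1=0, g2=0, g3=1, g4=1 [stuck-at-1], g5=0, g6=1 → 1 — eliminated
  g5 inverted output: g1=0, g2=0, g3=1, g4=1, g5=1 [inverted output], g6=0 → 0 — matches
Only g5 inverted output reproduces the observed 0.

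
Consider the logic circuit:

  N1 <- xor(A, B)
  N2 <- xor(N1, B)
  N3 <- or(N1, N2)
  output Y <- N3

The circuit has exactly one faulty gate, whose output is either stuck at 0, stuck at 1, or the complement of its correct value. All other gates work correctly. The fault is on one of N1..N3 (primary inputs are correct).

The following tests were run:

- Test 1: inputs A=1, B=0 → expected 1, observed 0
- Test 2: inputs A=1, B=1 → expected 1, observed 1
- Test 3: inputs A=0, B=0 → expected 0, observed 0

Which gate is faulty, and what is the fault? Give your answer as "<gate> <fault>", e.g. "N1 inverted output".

Fault-free values for test 1 (A=1, B=0): N1=1, N2=1, N3=1, giving Y=1. Observed 0.
Test 1: faults giving observed 0 are {N1 stuck-at-0, N1 inverted output, N3 stuck-at-0, N3 inverted output}.
Test 2 (A=1, B=1): fault-free N1=0, N2=1, N3=1 → 1; observed 1. Eliminates N3 stuck-at-0, N3 inverted output.
Test 3 (A=0, B=0): fault-free N1=0, N2=0, N3=0 → 0; observed 0. Eliminates N1 inverted output.
Only N1 stuck-at-0 is consistent with every test.

N1 stuck-at-0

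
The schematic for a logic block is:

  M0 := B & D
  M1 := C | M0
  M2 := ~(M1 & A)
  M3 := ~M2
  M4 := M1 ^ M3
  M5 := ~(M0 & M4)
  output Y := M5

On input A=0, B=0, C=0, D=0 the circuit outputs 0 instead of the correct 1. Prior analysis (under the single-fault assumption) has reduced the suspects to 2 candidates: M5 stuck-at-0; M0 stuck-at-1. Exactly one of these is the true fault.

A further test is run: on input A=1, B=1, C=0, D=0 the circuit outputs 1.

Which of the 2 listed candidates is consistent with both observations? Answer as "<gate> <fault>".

Evaluate each candidate on input A=1, B=1, C=0, D=0:
  M5 stuck-at-0: M0=0, M1=0, M2=1, M3=0, M4=0, M5=0 [stuck-at-0] → 0 — eliminated
  M0 stuck-at-1: M0=1 [stuck-at-1], M1=1, M2=0, M3=1, M4=0, M5=1 → 1 — matches
Only M0 stuck-at-1 reproduces the observed 1.

M0 stuck-at-1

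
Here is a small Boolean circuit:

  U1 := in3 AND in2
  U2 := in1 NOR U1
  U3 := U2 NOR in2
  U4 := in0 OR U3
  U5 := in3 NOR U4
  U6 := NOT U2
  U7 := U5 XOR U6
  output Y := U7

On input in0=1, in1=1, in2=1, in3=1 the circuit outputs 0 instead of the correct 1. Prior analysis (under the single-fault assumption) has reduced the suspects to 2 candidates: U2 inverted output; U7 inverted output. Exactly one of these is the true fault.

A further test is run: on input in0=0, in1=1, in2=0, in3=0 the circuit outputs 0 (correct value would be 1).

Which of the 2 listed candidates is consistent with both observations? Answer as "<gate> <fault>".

Evaluate each candidate on input in0=0, in1=1, in2=0, in3=0:
  U2 inverted output: U1=0, U2=1 [inverted output], U3=0, U4=0, U5=1, U6=0, U7=1 → 1 — eliminated
  U7 inverted output: U1=0, U2=0, U3=1, U4=1, U5=0, U6=1, U7=0 [inverted output] → 0 — matches
Only U7 inverted output reproduces the observed 0.

U7 inverted output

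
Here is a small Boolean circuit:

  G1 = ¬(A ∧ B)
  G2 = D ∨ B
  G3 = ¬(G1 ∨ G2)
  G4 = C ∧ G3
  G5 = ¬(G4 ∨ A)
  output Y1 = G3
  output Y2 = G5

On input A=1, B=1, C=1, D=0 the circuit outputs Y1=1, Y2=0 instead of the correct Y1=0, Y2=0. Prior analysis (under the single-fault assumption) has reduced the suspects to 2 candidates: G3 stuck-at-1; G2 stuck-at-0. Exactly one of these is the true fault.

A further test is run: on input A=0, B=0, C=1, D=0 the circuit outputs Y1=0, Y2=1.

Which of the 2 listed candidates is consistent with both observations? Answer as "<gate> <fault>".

Evaluate each candidate on input A=0, B=0, C=1, D=0:
  G3 stuck-at-1: G1=1, G2=0, G3=1 [stuck-at-1], G4=1, G5=0 → Y1=1, Y2=0 — eliminated
  G2 stuck-at-0: G1=1, G2=0 [stuck-at-0], G3=0, G4=0, G5=1 → Y1=0, Y2=1 — matches
Only G2 stuck-at-0 reproduces the observed Y1=0, Y2=1.

G2 stuck-at-0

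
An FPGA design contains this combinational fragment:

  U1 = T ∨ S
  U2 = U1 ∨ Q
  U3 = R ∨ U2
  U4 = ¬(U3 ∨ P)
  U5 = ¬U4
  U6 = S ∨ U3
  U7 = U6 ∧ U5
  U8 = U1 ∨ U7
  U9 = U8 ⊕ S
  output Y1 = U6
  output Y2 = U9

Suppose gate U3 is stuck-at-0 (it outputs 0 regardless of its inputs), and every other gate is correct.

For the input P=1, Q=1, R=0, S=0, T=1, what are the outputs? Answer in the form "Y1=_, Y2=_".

Y1=0, Y2=1

Propagate with U3 forced: U1=1, U2=1, U3=0 [stuck-at-0], U4=0, U5=1, U6=0, U7=0, U8=1, U9=1.
So the outputs are Y1=0, Y2=1. (Without the fault they would be Y1=1, Y2=1.)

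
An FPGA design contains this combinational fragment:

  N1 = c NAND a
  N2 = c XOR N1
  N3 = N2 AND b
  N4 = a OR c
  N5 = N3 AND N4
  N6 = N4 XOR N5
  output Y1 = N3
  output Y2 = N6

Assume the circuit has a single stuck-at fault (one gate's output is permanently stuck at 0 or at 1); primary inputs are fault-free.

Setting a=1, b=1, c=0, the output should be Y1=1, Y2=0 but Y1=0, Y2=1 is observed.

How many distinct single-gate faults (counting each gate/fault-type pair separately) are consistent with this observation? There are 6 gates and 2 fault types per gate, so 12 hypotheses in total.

Fault-free: N1=1, N2=1, N3=1, N4=1, N5=1, N6=0 → Y1=1, Y2=0. Observed Y1=0, Y2=1.
  N1 stuck-at-0: output Y1=0, Y2=1 ✓
  N1 stuck-at-1: output Y1=1, Y2=0 ✗
  N2 stuck-at-0: output Y1=0, Y2=1 ✓
  N2 stuck-at-1: output Y1=1, Y2=0 ✗
  N3 stuck-at-0: output Y1=0, Y2=1 ✓
  N3 stuck-at-1: output Y1=1, Y2=0 ✗
  N4 stuck-at-0: output Y1=1, Y2=0 ✗
  N4 stuck-at-1: output Y1=1, Y2=0 ✗
  N5 stuck-at-0: output Y1=1, Y2=1 ✗
  N5 stuck-at-1: output Y1=1, Y2=0 ✗
  N6 stuck-at-0: output Y1=1, Y2=0 ✗
  N6 stuck-at-1: output Y1=1, Y2=1 ✗
Consistent faults: {N1 stuck-at-0, N2 stuck-at-0, N3 stuck-at-0} — 3 in all.

3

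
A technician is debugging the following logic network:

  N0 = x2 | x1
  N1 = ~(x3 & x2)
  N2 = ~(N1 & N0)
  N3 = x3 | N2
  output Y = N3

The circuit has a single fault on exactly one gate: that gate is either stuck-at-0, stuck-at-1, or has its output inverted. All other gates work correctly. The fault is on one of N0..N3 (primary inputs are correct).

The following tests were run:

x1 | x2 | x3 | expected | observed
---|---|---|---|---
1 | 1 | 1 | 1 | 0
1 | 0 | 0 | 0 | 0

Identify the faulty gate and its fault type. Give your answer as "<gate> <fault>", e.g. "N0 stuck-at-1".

N3 stuck-at-0

Fault-free values for test 1 (x1=1, x2=1, x3=1): N0=1, N1=0, N2=1, N3=1, giving Y=1. Observed 0.
Test 1: faults giving observed 0 are {N3 stuck-at-0, N3 inverted output}.
Test 2 (x1=1, x2=0, x3=0): fault-free N0=1, N1=1, N2=0, N3=0 → 0; observed 0. Eliminates N3 inverted output.
Only N3 stuck-at-0 is consistent with every test.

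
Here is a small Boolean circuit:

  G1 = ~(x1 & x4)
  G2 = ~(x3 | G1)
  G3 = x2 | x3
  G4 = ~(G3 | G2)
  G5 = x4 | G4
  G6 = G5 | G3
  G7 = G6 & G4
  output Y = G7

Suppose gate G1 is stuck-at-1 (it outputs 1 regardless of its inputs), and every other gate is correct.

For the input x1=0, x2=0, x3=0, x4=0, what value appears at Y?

1

Propagate with G1 forced: G1=1 [stuck-at-1], G2=0, G3=0, G4=1, G5=1, G6=1, G7=1.
So Y = 1. (Same as the fault-free value — the fault is masked on this input.)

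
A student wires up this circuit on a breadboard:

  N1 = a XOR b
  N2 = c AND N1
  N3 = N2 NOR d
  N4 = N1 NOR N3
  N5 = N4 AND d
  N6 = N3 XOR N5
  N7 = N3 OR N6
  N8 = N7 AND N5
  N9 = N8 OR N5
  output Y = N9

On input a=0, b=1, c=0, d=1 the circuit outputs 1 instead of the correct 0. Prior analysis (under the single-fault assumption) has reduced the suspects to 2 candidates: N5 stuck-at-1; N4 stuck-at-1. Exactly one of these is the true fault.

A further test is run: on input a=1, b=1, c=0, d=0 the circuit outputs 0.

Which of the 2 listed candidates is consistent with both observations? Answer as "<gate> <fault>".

Evaluate each candidate on input a=1, b=1, c=0, d=0:
  N5 stuck-at-1: N1=0, N2=0, N3=1, N4=0, N5=1 [stuck-at-1], N6=0, N7=1, N8=1, N9=1 → 1 — eliminated
  N4 stuck-at-1: N1=0, N2=0, N3=1, N4=1 [stuck-at-1], N5=0, N6=1, N7=1, N8=0, N9=0 → 0 — matches
Only N4 stuck-at-1 reproduces the observed 0.

N4 stuck-at-1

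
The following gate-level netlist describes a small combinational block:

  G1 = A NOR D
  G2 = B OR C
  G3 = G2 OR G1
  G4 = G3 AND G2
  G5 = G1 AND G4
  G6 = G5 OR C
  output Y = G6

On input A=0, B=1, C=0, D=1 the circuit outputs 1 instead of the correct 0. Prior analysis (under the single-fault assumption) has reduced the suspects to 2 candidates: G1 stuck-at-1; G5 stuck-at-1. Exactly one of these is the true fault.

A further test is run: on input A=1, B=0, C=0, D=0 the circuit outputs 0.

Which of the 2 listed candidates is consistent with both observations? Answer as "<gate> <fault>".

G1 stuck-at-1

Evaluate each candidate on input A=1, B=0, C=0, D=0:
  G1 stuck-at-1: G1=1 [stuck-at-1], G2=0, G3=1, G4=0, G5=0, G6=0 → 0 — matches
  G5 stuck-at-1: G1=0, G2=0, G3=0, G4=0, G5=1 [stuck-at-1], G6=1 → 1 — eliminated
Only G1 stuck-at-1 reproduces the observed 0.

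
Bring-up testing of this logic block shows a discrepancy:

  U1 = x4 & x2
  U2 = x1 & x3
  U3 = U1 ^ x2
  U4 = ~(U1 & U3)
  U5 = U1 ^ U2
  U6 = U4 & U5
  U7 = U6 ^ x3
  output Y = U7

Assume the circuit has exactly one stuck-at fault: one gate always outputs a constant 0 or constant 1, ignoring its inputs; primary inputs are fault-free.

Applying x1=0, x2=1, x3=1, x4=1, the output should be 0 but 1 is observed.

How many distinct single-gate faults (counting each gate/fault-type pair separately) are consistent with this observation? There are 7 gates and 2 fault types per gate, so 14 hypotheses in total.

Fault-free: U1=1, U2=0, U3=0, U4=1, U5=1, U6=1, U7=0 → 0. Observed 1.
  U1 stuck-at-0: output 1 ✓
  U1 stuck-at-1: output 0 ✗
  U2 stuck-at-0: output 0 ✗
  U2 stuck-at-1: output 1 ✓
  U3 stuck-at-0: output 0 ✗
  U3 stuck-at-1: output 1 ✓
  U4 stuck-at-0: output 1 ✓
  U4 stuck-at-1: output 0 ✗
  U5 stuck-at-0: output 1 ✓
  U5 stuck-at-1: output 0 ✗
  U6 stuck-at-0: output 1 ✓
  U6 stuck-at-1: output 0 ✗
  U7 stuck-at-0: output 0 ✗
  U7 stuck-at-1: output 1 ✓
Consistent faults: {U1 stuck-at-0, U2 stuck-at-1, U3 stuck-at-1, U4 stuck-at-0, U5 stuck-at-0, U6 stuck-at-0, U7 stuck-at-1} — 7 in all.

7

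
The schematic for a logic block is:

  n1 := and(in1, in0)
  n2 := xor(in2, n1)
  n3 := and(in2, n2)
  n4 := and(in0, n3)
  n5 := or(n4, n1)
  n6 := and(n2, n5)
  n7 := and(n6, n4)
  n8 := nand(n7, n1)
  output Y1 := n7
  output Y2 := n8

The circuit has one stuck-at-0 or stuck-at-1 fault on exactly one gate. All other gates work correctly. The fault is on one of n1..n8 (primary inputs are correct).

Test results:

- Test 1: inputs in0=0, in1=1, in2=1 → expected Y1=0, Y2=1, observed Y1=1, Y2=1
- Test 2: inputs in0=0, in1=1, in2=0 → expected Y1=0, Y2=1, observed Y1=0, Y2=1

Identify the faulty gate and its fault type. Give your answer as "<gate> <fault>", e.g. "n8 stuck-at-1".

n4 stuck-at-1

Fault-free values for test 1 (in0=0, in1=1, in2=1): n1=0, n2=1, n3=1, n4=0, n5=0, n6=0, n7=0, n8=1, giving Y1=0, Y2=1. Observed Y1=1, Y2=1.
Test 1: faults giving observed Y1=1, Y2=1 are {n4 stuck-at-1, n7 stuck-at-1}.
Test 2 (in0=0, in1=1, in2=0): fault-free n1=0, n2=0, n3=0, n4=0, n5=0, n6=0, n7=0, n8=1 → Y1=0, Y2=1; observed Y1=0, Y2=1. Eliminates n7 stuck-at-1.
Only n4 stuck-at-1 is consistent with every test.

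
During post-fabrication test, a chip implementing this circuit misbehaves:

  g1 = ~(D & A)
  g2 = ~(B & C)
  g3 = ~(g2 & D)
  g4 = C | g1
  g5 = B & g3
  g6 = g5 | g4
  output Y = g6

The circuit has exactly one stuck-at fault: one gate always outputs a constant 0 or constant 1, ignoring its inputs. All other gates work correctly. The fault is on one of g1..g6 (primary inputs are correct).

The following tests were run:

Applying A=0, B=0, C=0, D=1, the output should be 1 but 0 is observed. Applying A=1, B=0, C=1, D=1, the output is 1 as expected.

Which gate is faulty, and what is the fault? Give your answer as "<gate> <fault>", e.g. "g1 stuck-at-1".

g1 stuck-at-0

Fault-free values for test 1 (A=0, B=0, C=0, D=1): g1=1, g2=1, g3=0, g4=1, g5=0, g6=1, giving Y=1. Observed 0.
Test 1: faults giving observed 0 are {g1 stuck-at-0, g4 stuck-at-0, g6 stuck-at-0}.
Test 2 (A=1, B=0, C=1, D=1): fault-free g1=0, g2=1, g3=0, g4=1, g5=0, g6=1 → 1; observed 1. Eliminates g4 stuck-at-0, g6 stuck-at-0.
Only g1 stuck-at-0 is consistent with every test.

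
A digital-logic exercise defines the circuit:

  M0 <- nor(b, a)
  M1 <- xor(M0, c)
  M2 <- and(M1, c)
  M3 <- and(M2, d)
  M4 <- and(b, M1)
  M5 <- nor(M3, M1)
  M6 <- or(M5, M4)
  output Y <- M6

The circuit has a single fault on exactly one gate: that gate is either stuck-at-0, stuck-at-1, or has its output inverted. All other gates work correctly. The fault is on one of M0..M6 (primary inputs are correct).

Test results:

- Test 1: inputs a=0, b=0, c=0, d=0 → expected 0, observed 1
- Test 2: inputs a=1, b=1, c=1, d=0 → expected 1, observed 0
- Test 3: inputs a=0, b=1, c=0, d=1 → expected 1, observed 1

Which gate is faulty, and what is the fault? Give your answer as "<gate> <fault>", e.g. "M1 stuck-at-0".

M4 inverted output

Fault-free values for test 1 (a=0, b=0, c=0, d=0): M0=1, M1=1, M2=0, M3=0, M4=0, M5=0, M6=0, giving Y=0. Observed 1.
Test 1: faults giving observed 1 are {M0 stuck-at-0, M0 inverted output, M1 stuck-at-0, M1 inverted output, M4 stuck-at-1, M4 inverted output, M5 stuck-at-1, M5 inverted output, M6 stuck-at-1, M6 inverted output}.
Test 2 (a=1, b=1, c=1, d=0): fault-free M0=0, M1=1, M2=1, M3=0, M4=1, M5=0, M6=1 → 1; observed 0. Eliminates M0 stuck-at-0, M0 inverted output, M1 stuck-at-0, M1 inverted output, M4 stuck-at-1, M5 stuck-at-1, M5 inverted output, M6 stuck-at-1.
Test 3 (a=0, b=1, c=0, d=1): fault-free M0=0, M1=0, M2=0, M3=0, M4=0, M5=1, M6=1 → 1; observed 1. Eliminates M6 inverted output.
Only M4 inverted output is consistent with every test.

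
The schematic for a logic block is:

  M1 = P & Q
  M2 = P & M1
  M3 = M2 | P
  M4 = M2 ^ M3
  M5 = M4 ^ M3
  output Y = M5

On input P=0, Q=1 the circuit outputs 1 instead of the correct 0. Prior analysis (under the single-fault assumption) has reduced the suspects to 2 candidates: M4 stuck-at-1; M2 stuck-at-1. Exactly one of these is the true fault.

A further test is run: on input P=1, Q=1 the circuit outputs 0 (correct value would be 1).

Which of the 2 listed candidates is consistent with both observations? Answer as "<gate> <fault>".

M4 stuck-at-1

Evaluate each candidate on input P=1, Q=1:
  M4 stuck-at-1: M1=1, M2=1, M3=1, M4=1 [stuck-at-1], M5=0 → 0 — matches
  M2 stuck-at-1: M1=1, M2=1 [stuck-at-1], M3=1, M4=0, M5=1 → 1 — eliminated
Only M4 stuck-at-1 reproduces the observed 0.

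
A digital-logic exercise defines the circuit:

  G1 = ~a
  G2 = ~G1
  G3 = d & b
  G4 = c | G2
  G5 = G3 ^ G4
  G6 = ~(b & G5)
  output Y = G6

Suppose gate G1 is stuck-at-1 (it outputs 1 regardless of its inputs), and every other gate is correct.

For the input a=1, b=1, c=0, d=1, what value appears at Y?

0

Propagate with G1 forced: G1=1 [stuck-at-1], G2=0, G3=1, G4=0, G5=1, G6=0.
So Y = 0. (Without the fault it would be 1.)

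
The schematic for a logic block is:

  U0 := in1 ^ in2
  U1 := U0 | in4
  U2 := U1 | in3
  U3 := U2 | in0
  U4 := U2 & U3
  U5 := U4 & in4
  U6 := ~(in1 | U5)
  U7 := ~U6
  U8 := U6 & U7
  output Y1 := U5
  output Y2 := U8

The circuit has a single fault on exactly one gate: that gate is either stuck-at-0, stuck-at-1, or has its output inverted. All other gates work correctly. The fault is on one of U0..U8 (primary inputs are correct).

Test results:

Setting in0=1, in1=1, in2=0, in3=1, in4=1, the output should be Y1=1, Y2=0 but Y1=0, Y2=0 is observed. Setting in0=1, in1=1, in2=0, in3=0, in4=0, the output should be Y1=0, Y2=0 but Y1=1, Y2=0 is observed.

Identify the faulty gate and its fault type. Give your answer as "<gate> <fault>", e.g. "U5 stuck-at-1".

Fault-free values for test 1 (in0=1, in1=1, in2=0, in3=1, in4=1): U0=1, U1=1, U2=1, U3=1, U4=1, U5=1, U6=0, U7=1, U8=0, giving Y1=1, Y2=0. Observed Y1=0, Y2=0.
Test 1: faults giving observed Y1=0, Y2=0 are {U2 stuck-at-0, U2 inverted output, U3 stuck-at-0, U3 inverted output, U4 stuck-at-0, U4 inverted output, U5 stuck-at-0, U5 inverted output}.
Test 2 (in0=1, in1=1, in2=0, in3=0, in4=0): fault-free U0=1, U1=1, U2=1, U3=1, U4=1, U5=0, U6=0, U7=1, U8=0 → Y1=0, Y2=0; observed Y1=1, Y2=0. Eliminates U2 stuck-at-0, U2 inverted output, U3 stuck-at-0, U3 inverted output, U4 stuck-at-0, U4 inverted output, U5 stuck-at-0.
Only U5 inverted output is consistent with every test.

U5 inverted output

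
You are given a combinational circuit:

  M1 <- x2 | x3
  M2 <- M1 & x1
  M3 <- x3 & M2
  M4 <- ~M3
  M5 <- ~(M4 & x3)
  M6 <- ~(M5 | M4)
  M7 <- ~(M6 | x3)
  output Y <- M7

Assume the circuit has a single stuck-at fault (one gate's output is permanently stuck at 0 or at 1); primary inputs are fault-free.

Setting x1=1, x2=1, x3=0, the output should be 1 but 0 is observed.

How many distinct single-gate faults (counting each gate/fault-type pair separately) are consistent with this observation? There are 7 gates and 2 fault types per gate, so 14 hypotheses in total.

Fault-free: M1=1, M2=1, M3=0, M4=1, M5=1, M6=0, M7=1 → 1. Observed 0.
  M1 stuck-at-0: output 1 ✗
  M1 stuck-at-1: output 1 ✗
  M2 stuck-at-0: output 1 ✗
  M2 stuck-at-1: output 1 ✗
  M3 stuck-at-0: output 1 ✗
  M3 stuck-at-1: output 1 ✗
  M4 stuck-at-0: output 1 ✗
  M4 stuck-at-1: output 1 ✗
  M5 stuck-at-0: output 1 ✗
  M5 stuck-at-1: output 1 ✗
  M6 stuck-at-0: output 1 ✗
  M6 stuck-at-1: output 0 ✓
  M7 stuck-at-0: output 0 ✓
  M7 stuck-at-1: output 1 ✗
Consistent faults: {M6 stuck-at-1, M7 stuck-at-0} — 2 in all.

2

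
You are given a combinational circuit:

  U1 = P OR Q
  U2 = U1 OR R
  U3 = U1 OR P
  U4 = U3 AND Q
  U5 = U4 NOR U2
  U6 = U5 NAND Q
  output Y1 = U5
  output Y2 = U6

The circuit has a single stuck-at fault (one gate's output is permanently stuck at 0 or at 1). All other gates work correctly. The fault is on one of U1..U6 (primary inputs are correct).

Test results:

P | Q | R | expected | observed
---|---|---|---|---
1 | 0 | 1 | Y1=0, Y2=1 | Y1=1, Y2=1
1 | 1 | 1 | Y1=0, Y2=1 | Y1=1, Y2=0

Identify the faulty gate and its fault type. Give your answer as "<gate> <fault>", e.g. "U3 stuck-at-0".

U5 stuck-at-1

Fault-free values for test 1 (P=1, Q=0, R=1): U1=1, U2=1, U3=1, U4=0, U5=0, U6=1, giving Y1=0, Y2=1. Observed Y1=1, Y2=1.
Test 1: faults giving observed Y1=1, Y2=1 are {U2 stuck-at-0, U5 stuck-at-1}.
Test 2 (P=1, Q=1, R=1): fault-free U1=1, U2=1, U3=1, U4=1, U5=0, U6=1 → Y1=0, Y2=1; observed Y1=1, Y2=0. Eliminates U2 stuck-at-0.
Only U5 stuck-at-1 is consistent with every test.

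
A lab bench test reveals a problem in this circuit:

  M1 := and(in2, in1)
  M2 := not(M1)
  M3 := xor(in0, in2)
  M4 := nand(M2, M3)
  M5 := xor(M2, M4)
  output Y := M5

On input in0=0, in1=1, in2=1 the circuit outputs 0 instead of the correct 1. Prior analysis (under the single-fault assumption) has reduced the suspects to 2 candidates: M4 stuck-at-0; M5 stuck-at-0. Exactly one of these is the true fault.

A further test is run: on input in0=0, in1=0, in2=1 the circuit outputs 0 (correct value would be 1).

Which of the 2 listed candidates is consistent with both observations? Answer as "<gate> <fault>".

M5 stuck-at-0

Evaluate each candidate on input in0=0, in1=0, in2=1:
  M4 stuck-at-0: M1=0, M2=1, M3=1, M4=0 [stuck-at-0], M5=1 → 1 — eliminated
  M5 stuck-at-0: M1=0, M2=1, M3=1, M4=0, M5=0 [stuck-at-0] → 0 — matches
Only M5 stuck-at-0 reproduces the observed 0.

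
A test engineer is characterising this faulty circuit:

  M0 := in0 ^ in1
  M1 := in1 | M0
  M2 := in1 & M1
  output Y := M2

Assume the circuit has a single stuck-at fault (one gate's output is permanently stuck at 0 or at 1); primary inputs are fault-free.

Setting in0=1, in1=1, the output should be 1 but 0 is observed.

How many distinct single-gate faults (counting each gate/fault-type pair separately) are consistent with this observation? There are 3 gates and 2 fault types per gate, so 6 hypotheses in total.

2

Fault-free: M0=0, M1=1, M2=1 → 1. Observed 0.
  M0 stuck-at-0: output 1 ✗
  M0 stuck-at-1: output 1 ✗
  M1 stuck-at-0: output 0 ✓
  M1 stuck-at-1: output 1 ✗
  M2 stuck-at-0: output 0 ✓
  M2 stuck-at-1: output 1 ✗
Consistent faults: {M1 stuck-at-0, M2 stuck-at-0} — 2 in all.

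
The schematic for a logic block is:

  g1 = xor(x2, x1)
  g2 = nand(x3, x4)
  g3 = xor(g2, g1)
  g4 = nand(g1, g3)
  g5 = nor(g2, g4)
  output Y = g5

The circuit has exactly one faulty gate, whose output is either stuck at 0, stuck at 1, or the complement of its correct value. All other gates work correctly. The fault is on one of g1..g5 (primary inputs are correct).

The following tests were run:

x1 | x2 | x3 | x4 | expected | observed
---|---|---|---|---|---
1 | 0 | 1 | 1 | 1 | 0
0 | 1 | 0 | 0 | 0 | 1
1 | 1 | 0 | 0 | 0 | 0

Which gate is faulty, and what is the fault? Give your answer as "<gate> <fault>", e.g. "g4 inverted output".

Fault-free values for test 1 (x1=1, x2=0, x3=1, x4=1): g1=1, g2=0, g3=1, g4=0, g5=1, giving Y=1. Observed 0.
Test 1: faults giving observed 0 are {g1 stuck-at-0, g1 inverted output, g2 stuck-at-1, g2 inverted output, g3 stuck-at-0, g3 inverted output, g4 stuck-at-1, g4 inverted output, g5 stuck-at-0, g5 inverted output}.
Test 2 (x1=0, x2=1, x3=0, x4=0): fault-free g1=1, g2=1, g3=0, g4=1, g5=0 → 0; observed 1. Eliminates g1 stuck-at-0, g1 inverted output, g2 stuck-at-1, g3 stuck-at-0, g3 inverted output, g4 stuck-at-1, g4 inverted output, g5 stuck-at-0.
Test 3 (x1=1, x2=1, x3=0, x4=0): fault-free g1=0, g2=1, g3=1, g4=1, g5=0 → 0; observed 0. Eliminates g5 inverted output.
Only g2 inverted output is consistent with every test.

g2 inverted output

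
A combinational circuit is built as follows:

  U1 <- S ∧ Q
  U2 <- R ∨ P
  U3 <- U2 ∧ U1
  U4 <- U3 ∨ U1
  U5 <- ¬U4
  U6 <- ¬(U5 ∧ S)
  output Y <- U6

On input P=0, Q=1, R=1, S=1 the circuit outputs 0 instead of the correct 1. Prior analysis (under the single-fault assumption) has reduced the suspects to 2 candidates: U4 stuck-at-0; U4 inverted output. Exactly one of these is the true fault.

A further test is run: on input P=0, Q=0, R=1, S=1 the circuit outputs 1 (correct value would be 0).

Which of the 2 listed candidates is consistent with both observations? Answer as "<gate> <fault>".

Evaluate each candidate on input P=0, Q=0, R=1, S=1:
  U4 stuck-at-0: U1=0, U2=1, U3=0, U4=0 [stuck-at-0], U5=1, U6=0 → 0 — eliminated
  U4 inverted output: U1=0, U2=1, U3=0, U4=1 [inverted output], U5=0, U6=1 → 1 — matches
Only U4 inverted output reproduces the observed 1.

U4 inverted output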